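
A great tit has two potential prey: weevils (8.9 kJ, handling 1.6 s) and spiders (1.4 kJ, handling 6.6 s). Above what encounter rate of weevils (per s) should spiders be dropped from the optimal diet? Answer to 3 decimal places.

At the threshold, the rate on weevils alone equals the profitability of spiders: λ·8.9/(1 + λ·1.6) = 1.4/6.6 = 0.2121.
Rearranging, λ(8.9 − 0.2121×1.6) = 0.2121, so λ = 0.2121/8.561 = 0.02478 per s.

0.025 per s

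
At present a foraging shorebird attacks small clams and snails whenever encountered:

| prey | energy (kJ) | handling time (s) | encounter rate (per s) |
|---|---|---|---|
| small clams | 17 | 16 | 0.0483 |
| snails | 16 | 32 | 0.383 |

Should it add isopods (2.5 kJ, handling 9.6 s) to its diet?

Intake rate on the current diet: R = (0.0483×17 + 0.383×16) / (1 + 0.0483×16 + 0.383×32) = 6.949/14.03 = 0.4953 kJ/s.
Profitability of isopods: 2.5/9.6 = 0.2604 kJ/s.
Since 0.2604 < R, time spent handling isopods is better spent searching.

No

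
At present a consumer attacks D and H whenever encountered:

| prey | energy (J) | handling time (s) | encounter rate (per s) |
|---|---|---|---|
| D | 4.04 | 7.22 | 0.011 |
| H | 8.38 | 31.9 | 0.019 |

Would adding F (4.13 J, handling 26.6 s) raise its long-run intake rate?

On D and H alone, R = ΣλE/(1+Σλh) = 0.2037/1.686 = 0.1208 J/s.
Profitability of F: 4.13/26.6 = 0.1553 J/s.
Since 0.1553 > R, including F increases the long-run rate.

Yes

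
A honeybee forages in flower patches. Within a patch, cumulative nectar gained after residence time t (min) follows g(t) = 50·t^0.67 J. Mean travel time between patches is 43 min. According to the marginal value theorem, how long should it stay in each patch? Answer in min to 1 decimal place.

87.3 min

Optimal t* satisfies g'(t*) = g(t*)/(T + t*).
g'(t) = 0.67·50·t^-0.33. Setting 0.67·50·t^-0.33 = 50·t^0.67/(43+t) gives 0.67(43+t) = t, so 0.33·t = 0.67×43.
t* = 0.67×43/0.33 = 87.3 min.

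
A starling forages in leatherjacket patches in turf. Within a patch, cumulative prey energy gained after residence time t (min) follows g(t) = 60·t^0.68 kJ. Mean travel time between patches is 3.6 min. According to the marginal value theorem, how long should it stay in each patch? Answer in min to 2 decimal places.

7.65 min

Maximise g(t)/(T+t): set derivative to zero → g'(t)(T+t) = g(t).
g'(t) = 0.68·60·t^-0.32. Setting 0.68·60·t^-0.32 = 60·t^0.68/(3.6+t) gives 0.68(3.6+t) = t, so 0.32·t = 0.68×3.6.
t* = 0.68×3.6/0.32 = 7.65 min.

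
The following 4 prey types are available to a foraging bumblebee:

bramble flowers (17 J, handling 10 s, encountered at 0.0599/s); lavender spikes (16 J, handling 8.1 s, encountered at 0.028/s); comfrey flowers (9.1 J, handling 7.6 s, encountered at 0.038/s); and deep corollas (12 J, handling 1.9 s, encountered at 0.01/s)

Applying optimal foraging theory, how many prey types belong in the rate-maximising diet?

4

E/h in descending order: deep corollas 6.32, lavender spikes 1.98, bramble flowers 1.7, comfrey flowers 1.2 J/s. The optimal diet is the largest prefix of this list for which every included type satisfies E_i/h_i > R on the types above it.
Rate on top 1: 0.1178. lavender spikes: 1.98 > 0.1178 → include.
Rate on top 2: 0.4559. bramble flowers: 1.7 > 0.4559 → include.
Rate on top 3: 0.8599. comfrey flowers: 1.2 > 0.8599 → include.
Optimal diet: deep corollas, lavender spikes, bramble flowers, comfrey flowers — 4 of 4 types.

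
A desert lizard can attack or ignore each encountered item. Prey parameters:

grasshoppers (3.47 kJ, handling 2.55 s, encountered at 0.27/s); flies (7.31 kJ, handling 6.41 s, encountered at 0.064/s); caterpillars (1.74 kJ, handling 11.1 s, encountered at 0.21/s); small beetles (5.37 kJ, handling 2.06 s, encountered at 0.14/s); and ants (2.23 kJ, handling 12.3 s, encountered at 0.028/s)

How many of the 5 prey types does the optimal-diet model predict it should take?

3

Profitabilities (E/h, kJ/s): small beetles 2.61, grasshoppers 1.36, flies 1.14, ants 0.181, caterpillars 0.157. Add prey in this order while the next type's profitability exceeds the intake rate on those already taken.
Rate on top 1: 0.5835. grasshoppers: 1.36 > 0.5835 → include.
Rate on top 2: 0.8542. flies: 1.14 > 0.8542 → include.
Rate on top 3: 0.9034. ants: 0.181 < 0.9034 → exclude; stop.
Optimal diet: small beetles, grasshoppers, flies — 3 of 5 types.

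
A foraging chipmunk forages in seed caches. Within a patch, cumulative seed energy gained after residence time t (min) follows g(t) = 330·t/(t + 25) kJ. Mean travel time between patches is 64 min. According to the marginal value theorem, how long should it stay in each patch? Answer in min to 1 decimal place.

Optimal t* satisfies g'(t*) = g(t*)/(T + t*).
g'(t) = 330·25/(t + 25)². Setting 330·25/(t+25)² = 330t/[(t+25)(64+t)] gives 25(64+t) = t(t+25), so t² = 25×64 = 1600.
t* = √1600 = 40 min.

40.0 min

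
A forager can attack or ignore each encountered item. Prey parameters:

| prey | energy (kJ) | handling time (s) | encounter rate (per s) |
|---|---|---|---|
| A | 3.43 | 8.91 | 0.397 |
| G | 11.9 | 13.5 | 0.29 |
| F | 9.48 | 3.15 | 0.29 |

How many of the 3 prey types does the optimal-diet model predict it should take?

1

E/h in descending order: F 3.01, G 0.881, A 0.385 kJ/s. The optimal diet is the largest prefix of this list for which every included type satisfies E_i/h_i > R on the types above it.
Rate on top 1: 1.437. G: 0.881 < 1.437 → exclude; stop.
Optimal diet: F — 1 of 3 types.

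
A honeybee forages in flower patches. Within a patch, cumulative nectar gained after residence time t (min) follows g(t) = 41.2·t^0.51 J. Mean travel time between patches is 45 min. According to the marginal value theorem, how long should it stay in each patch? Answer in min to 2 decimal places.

46.84 min

Maximise g(t)/(T+t): set derivative to zero → g'(t)(T+t) = g(t).
g'(t) = 0.51·41.2·t^-0.49. Setting 0.51·41.2·t^-0.49 = 41.2·t^0.51/(45+t) gives 0.51(45+t) = t, so 0.49·t = 0.51×45.
t* = 0.51×45/0.49 = 46.84 min.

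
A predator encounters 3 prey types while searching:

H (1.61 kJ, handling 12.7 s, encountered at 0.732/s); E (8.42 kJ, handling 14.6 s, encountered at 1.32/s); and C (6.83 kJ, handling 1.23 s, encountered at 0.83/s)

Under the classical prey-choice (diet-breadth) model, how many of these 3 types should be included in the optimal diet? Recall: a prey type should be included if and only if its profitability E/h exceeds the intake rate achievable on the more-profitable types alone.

1

E/h in descending order: C 5.55, E 0.577, H 0.127 kJ/s. The optimal diet is the largest prefix of this list for which every included type satisfies E_i/h_i > R on the types above it.
Rate on top 1: 2.805. E: 0.577 < 2.805 → exclude; stop.
Optimal diet: C — 1 of 3 types.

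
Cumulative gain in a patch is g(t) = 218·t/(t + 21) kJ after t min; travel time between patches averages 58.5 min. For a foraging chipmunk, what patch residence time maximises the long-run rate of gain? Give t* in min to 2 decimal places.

35.05 min

Maximise g(t)/(T+t): set derivative to zero → g'(t)(T+t) = g(t).
g'(t) = 218·21/(t + 21)². Setting 218·21/(t+21)² = 218t/[(t+21)(58.5+t)] gives 21(58.5+t) = t(t+21), so t² = 21×58.5 = 1228.
t* = √1228 = 35.05 min.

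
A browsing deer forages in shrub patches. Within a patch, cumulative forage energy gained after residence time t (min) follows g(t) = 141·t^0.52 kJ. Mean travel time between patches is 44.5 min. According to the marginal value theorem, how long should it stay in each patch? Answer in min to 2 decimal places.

Maximise g(t)/(T+t): set derivative to zero → g'(t)(T+t) = g(t).
g'(t) = 0.52·141·t^-0.48. Setting 0.52·141·t^-0.48 = 141·t^0.52/(44.5+t) gives 0.52(44.5+t) = t, so 0.48·t = 0.52×44.5.
t* = 0.52×44.5/0.48 = 48.21 min.

48.21 min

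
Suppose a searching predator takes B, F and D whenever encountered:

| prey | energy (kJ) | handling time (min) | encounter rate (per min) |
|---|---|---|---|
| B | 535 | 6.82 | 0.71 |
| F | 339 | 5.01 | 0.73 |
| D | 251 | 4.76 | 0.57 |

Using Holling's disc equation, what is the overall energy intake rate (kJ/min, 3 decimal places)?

63.081 kJ/min

R = (0.71×535 + 0.73×339 + 0.57×251) / (1 + 0.71×6.82 + 0.73×5.01 + 0.57×4.76) = 770.4/12.21 = 63.08 kJ/min.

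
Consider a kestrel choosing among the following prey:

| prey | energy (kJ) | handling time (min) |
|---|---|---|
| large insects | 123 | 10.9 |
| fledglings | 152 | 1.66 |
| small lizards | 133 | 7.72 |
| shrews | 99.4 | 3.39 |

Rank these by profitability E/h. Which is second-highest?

Profitability E/h (kJ/min): large insects = 123/10.9 = 11.3, fledglings = 152/1.66 = 91.6, small lizards = 133/7.72 = 17.2, shrews = 99.4/3.39 = 29.3.
Ranked: fledglings > shrews > small lizards > large insects.

shrews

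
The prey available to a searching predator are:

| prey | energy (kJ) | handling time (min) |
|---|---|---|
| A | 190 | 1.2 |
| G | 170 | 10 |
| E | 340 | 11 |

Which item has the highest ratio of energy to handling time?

Profitability E/h (kJ/min): A = 190/1.2 = 158, G = 170/10 = 17, E = 340/11 = 30.9.
Ranked: A > E > G.

A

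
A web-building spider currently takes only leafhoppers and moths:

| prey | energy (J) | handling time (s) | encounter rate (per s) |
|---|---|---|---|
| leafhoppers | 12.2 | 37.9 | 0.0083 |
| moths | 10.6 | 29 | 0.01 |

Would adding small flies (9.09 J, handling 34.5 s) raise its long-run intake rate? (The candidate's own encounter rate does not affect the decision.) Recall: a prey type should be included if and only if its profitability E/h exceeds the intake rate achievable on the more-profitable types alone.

On leafhoppers and moths alone, R = ΣλE/(1+Σλh) = 0.2073/1.605 = 0.1292 J/s.
Profitability of small flies: 9.09/34.5 = 0.2635 J/s.
0.2635 > 0.1292, so adding small flies raises the average — include it.

Yes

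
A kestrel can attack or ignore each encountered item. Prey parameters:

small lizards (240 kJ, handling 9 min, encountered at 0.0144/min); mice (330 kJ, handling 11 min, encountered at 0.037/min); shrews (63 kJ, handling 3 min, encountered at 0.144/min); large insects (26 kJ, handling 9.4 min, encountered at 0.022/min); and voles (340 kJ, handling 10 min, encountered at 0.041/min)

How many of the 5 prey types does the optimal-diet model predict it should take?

4

Rank by E/h (kJ/min): voles 34, mice 30, small lizards 26.7, shrews 21, large insects 2.77. Include each in turn until the next type's E/h falls below the running intake rate.
Rate on top 1: 9.887. mice: 30 > 9.887 → include.
Rate on top 2: 14.39. small lizards: 26.7 > 14.39 → include.
Rate on top 3: 15.21. shrews: 21 > 15.21 → include.
Rate on top 4: 16.26. large insects: 2.77 < 16.26 → exclude; stop.
Optimal diet: voles, mice, small lizards, shrews — 4 of 5 types.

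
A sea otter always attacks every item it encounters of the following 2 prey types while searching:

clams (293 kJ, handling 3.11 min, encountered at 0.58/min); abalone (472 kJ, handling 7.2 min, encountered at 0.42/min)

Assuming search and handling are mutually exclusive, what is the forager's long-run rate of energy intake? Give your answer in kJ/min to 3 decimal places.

R = (0.58×293 + 0.42×472) / (1 + 0.58×3.11 + 0.42×7.2) = 368.2/5.828 = 63.18 kJ/min.

63.176 kJ/min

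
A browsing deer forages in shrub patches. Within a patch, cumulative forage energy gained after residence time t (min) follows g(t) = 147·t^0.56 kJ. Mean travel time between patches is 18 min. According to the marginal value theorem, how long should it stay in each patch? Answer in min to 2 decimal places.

22.91 min

Optimal t* satisfies g'(t*) = g(t*)/(T + t*).
g'(t) = 0.56·147·t^-0.44. Setting 0.56·147·t^-0.44 = 147·t^0.56/(18+t) gives 0.56(18+t) = t, so 0.44·t = 0.56×18.
t* = 0.56×18/0.44 = 22.91 min.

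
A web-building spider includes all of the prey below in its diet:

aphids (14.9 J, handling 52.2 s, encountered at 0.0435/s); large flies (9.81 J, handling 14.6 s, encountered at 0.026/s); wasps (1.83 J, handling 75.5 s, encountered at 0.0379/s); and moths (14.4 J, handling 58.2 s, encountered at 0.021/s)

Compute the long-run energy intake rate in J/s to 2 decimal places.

R = Σλ_iE_i / (1 + Σλ_ih_i)
Numerator: 0.0435×14.9 + 0.026×9.81 + 0.0379×1.83 + 0.021×14.4 = 1.275
Denominator: 1 + 0.0435×52.2 + 0.026×14.6 + 0.0379×75.5 + 0.021×58.2 = 7.734
R = 1.275/7.734 = 0.1649 J/s

0.16 J/s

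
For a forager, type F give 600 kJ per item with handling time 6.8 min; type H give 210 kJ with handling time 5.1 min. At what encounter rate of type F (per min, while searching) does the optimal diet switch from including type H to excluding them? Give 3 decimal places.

At the threshold, the rate on type F alone equals the profitability of type H: λ·600/(1 + λ·6.8) = 210/5.1 = 41.18.
Rearranging, λ(600 − 41.18×6.8) = 41.18, so λ = 41.18/320 = 0.1287 per min.

0.129 per min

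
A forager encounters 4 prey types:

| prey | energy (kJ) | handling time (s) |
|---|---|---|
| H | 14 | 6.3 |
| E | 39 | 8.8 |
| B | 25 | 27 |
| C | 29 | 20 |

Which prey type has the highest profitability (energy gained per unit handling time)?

E

Profitability E/h (kJ/s): H = 14/6.3 = 2.22, E = 39/8.8 = 4.43, B = 25/27 = 0.926, C = 29/20 = 1.45.
Ranked: E > H > C > B.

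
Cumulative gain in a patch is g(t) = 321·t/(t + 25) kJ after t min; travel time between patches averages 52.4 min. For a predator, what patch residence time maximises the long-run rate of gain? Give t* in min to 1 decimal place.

Optimal t* satisfies g'(t*) = g(t*)/(T + t*).
g'(t) = 321·25/(t + 25)². Setting 321·25/(t+25)² = 321t/[(t+25)(52.4+t)] gives 25(52.4+t) = t(t+25), so t² = 25×52.4 = 1310.
t* = √1310 = 36.19 min.

36.2 min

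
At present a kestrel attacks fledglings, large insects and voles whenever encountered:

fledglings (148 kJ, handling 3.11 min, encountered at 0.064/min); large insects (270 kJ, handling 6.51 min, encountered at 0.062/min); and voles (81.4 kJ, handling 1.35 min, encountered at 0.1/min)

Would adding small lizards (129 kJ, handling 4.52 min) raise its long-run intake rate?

Yes

Intake rate on the current diet: R = (0.064×148 + 0.062×270 + 0.1×81.4) / (1 + 0.064×3.11 + 0.062×6.51 + 0.1×1.35) = 34.35/1.738 = 19.77 kJ/min.
small lizards: E/h = 129/4.52 = 28.54 kJ/min.
Since 28.54 > R, including small lizards increases the long-run rate.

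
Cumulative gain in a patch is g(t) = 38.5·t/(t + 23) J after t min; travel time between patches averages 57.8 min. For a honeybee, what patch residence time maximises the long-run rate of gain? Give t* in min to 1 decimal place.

By the marginal value theorem, leave when the instantaneous gain rate g'(t) equals the habitat-wide average g(t)/(T + t).
g'(t) = 38.5·23/(t + 23)². Setting 38.5·23/(t+23)² = 38.5t/[(t+23)(57.8+t)] gives 23(57.8+t) = t(t+23), so t² = 23×57.8 = 1329.
t* = √1329 = 36.46 min.

36.5 min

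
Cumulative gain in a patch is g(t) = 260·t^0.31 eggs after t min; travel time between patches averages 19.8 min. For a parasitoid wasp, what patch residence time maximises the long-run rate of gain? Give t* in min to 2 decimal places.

Maximise g(t)/(T+t): set derivative to zero → g'(t)(T+t) = g(t).
g'(t) = 0.31·260·t^-0.69. Setting 0.31·260·t^-0.69 = 260·t^0.31/(19.8+t) gives 0.31(19.8+t) = t, so 0.69·t = 0.31×19.8.
t* = 0.31×19.8/0.69 = 8.896 min.

8.90 min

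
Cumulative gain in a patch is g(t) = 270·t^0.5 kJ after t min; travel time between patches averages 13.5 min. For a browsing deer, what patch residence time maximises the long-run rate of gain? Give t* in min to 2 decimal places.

Maximise g(t)/(T+t): set derivative to zero → g'(t)(T+t) = g(t).
g'(t) = 0.5·270·t^-0.5. Setting 0.5·270·t^-0.5 = 270·t^0.5/(13.5+t) gives 0.5(13.5+t) = t, so 0.50·t = 0.5×13.5.
t* = 0.5×13.5/0.50 = 13.5 min.

13.50 min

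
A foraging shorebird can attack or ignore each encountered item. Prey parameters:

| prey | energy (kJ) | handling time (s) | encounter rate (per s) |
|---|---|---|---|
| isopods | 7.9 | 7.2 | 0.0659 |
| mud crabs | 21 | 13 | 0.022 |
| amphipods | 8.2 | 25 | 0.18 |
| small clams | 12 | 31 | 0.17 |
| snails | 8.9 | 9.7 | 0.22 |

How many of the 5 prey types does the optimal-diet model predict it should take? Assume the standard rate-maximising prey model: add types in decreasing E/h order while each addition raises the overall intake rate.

Profitabilities (E/h, kJ/s): mud crabs 1.62, isopods 1.1, snails 0.918, small clams 0.387, amphipods 0.328. Add prey in this order while the next type's profitability exceeds the intake rate on those already taken.
Rate on top 1: 0.3593. isopods: 1.1 > 0.3593 → include.
Rate on top 2: 0.5581. snails: 0.918 > 0.5581 → include.
Rate on top 3: 0.7551. small clams: 0.387 < 0.7551 → exclude; stop.
Optimal diet: mud crabs, isopods, snails — 3 of 5 types.

3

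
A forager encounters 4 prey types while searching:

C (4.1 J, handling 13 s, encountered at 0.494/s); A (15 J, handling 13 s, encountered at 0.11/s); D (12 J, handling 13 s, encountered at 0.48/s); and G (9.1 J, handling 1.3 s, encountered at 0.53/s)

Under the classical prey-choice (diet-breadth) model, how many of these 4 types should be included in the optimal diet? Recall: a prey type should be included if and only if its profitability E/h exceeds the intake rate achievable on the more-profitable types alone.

1

Profitabilities (E/h, J/s): G 7, A 1.15, D 0.923, C 0.315. Add prey in this order while the next type's profitability exceeds the intake rate on those already taken.
Rate on top 1: 2.856. A: 1.15 < 2.856 → exclude; stop.
Optimal diet: G — 1 of 4 types.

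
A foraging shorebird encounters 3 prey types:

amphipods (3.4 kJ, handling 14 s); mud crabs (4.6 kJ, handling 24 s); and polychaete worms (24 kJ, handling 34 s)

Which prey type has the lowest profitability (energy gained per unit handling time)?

Profitability E/h (kJ/s): amphipods = 3.4/14 = 0.243, mud crabs = 4.6/24 = 0.192, polychaete worms = 24/34 = 0.706.
Ranked: polychaete worms > amphipods > mud crabs.

mud crabs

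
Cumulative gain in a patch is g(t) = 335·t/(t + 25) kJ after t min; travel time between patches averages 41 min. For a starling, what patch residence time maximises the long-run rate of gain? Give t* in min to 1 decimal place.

32.0 min

Maximise g(t)/(T+t): set derivative to zero → g'(t)(T+t) = g(t).
g'(t) = 335·25/(t + 25)². Setting 335·25/(t+25)² = 335t/[(t+25)(41+t)] gives 25(41+t) = t(t+25), so t² = 25×41 = 1025.
t* = √1025 = 32.02 min.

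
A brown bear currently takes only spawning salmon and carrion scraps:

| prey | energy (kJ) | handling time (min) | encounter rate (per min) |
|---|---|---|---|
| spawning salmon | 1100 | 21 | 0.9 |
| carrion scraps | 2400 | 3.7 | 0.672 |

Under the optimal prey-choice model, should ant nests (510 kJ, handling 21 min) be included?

Intake rate on the current diet: R = (0.9×1100 + 0.672×2400) / (1 + 0.9×21 + 0.672×3.7) = 2603/22.39 = 116.3 kJ/min.
ant nests: E/h = 510/21 = 24.29 kJ/min.
24.29 < 116.3, so adding ant nests would lower the average — exclude it.

No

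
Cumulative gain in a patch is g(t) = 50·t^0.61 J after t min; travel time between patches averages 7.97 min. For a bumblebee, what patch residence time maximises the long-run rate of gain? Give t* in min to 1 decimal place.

Maximise g(t)/(T+t): set derivative to zero → g'(t)(T+t) = g(t).
g'(t) = 0.61·50·t^-0.39. Setting 0.61·50·t^-0.39 = 50·t^0.61/(7.97+t) gives 0.61(7.97+t) = t, so 0.39·t = 0.61×7.97.
t* = 0.61×7.97/0.39 = 12.47 min.

12.5 min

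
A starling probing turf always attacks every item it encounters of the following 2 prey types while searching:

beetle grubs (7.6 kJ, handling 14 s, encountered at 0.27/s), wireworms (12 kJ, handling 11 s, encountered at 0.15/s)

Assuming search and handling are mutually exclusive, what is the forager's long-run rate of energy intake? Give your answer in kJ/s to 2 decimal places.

R = Σλ_iE_i / (1 + Σλ_ih_i)
Numerator: 0.27×7.6 + 0.15×12 = 3.852
Denominator: 1 + 0.27×14 + 0.15×11 = 6.43
R = 3.852/6.43 = 0.5991 kJ/s

0.60 kJ/s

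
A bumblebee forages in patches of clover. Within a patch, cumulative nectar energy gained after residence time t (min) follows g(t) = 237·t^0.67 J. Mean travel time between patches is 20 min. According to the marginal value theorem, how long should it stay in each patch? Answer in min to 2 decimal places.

40.61 min

Maximise g(t)/(T+t): set derivative to zero → g'(t)(T+t) = g(t).
g'(t) = 0.67·237·t^-0.33. Setting 0.67·237·t^-0.33 = 237·t^0.67/(20+t) gives 0.67(20+t) = t, so 0.33·t = 0.67×20.
t* = 0.67×20/0.33 = 40.61 min.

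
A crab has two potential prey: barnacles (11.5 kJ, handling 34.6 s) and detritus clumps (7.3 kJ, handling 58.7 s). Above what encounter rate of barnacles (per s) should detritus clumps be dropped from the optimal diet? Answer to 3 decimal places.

The zero-one rule: include detritus clumps iff E₂/h₂ > λE₁/(1+λh₁). Equality gives the switch point.
λE₁h₂ = E₂ + λE₂h₁ ⇒ λ = E₂/(E₁h₂ − E₂h₁) = 7.3/(675.1 − 252.6) = 0.01728 per s.

0.017 per s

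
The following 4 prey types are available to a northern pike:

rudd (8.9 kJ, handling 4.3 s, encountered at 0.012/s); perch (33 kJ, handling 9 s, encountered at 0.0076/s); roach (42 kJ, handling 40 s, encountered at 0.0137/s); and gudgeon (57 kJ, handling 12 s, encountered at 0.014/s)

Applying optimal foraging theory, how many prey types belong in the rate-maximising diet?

4

Profitabilities (E/h, kJ/s): gudgeon 4.75, perch 3.67, rudd 2.07, roach 1.05. Add prey in this order while the next type's profitability exceeds the intake rate on those already taken.
Rate on top 1: 0.6832. perch: 3.67 > 0.6832 → include.
Rate on top 2: 0.8483. rudd: 2.07 > 0.8483 → include.
Rate on top 3: 0.8972. roach: 1.05 > 0.8972 → include.
Optimal diet: gudgeon, perch, rudd, roach — 4 of 4 types.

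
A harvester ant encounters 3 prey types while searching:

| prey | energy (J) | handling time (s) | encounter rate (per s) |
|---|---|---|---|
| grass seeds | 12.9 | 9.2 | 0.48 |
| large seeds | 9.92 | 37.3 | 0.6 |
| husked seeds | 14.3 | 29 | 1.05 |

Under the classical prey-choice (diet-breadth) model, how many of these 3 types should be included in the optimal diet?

E/h in descending order: grass seeds 1.4, husked seeds 0.493, large seeds 0.266 J/s. The optimal diet is the largest prefix of this list for which every included type satisfies E_i/h_i > R on the types above it.
Rate on top 1: 1.143. husked seeds: 0.493 < 1.143 → exclude; stop.
Optimal diet: grass seeds — 1 of 3 types.

1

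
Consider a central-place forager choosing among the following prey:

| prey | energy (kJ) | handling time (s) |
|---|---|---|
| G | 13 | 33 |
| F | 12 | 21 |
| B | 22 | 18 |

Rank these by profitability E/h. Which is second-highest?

In descending order of E/h:
B: 22/18 = 1.22 kJ/s
F: 12/21 = 0.571 kJ/s
G: 13/33 = 0.394 kJ/s

F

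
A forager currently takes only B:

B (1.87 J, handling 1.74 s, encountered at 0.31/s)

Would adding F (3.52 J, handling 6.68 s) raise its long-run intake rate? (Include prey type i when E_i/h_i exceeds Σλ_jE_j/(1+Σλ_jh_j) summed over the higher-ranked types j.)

Intake rate on the current diet: R = (0.31×1.87) / (1 + 0.31×1.74) = 0.5797/1.539 = 0.3766 J/s.
Profitability of F: 3.52/6.68 = 0.5269 J/s.
Since 0.5269 > R, including F increases the long-run rate.

Yes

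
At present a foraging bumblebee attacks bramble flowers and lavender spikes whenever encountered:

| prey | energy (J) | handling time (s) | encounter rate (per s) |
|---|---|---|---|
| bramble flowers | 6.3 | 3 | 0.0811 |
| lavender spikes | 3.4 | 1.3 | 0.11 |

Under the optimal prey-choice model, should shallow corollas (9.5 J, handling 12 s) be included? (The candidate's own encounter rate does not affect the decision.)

Intake rate on the current diet: R = (0.0811×6.3 + 0.11×3.4) / (1 + 0.0811×3 + 0.11×1.3) = 0.8849/1.386 = 0.6383 J/s.
shallow corollas: E/h = 9.5/12 = 0.7917 J/s.
0.7917 > 0.6383, so adding shallow corollas raises the average — include it.

Yes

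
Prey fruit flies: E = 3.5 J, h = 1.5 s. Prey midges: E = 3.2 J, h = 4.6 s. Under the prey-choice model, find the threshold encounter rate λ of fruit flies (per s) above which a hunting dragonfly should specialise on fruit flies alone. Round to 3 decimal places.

0.283 per s

At the threshold, the rate on fruit flies alone equals the profitability of midges: λ·3.5/(1 + λ·1.5) = 3.2/4.6 = 0.6957.
Rearranging, λ(3.5 − 0.6957×1.5) = 0.6957, so λ = 0.6957/2.457 = 0.2832 per s.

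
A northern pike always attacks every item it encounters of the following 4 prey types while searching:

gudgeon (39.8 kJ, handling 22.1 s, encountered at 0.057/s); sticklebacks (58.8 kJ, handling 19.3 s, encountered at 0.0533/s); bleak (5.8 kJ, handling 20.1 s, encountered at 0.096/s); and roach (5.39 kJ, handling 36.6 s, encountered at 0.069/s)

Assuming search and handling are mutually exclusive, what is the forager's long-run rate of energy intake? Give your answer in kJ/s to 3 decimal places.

0.818 kJ/s

Energy encountered per unit search time: 0.057×39.8 + 0.0533×58.8 + 0.096×5.8 + 0.069×5.39 = 6.331 kJ/s.
Handling time per unit search time: 0.057×22.1 + 0.0533×19.3 + 0.096×20.1 + 0.069×36.6 = 6.743.
Rate = 6.331/(1 + 6.743) = 0.8176 kJ/s.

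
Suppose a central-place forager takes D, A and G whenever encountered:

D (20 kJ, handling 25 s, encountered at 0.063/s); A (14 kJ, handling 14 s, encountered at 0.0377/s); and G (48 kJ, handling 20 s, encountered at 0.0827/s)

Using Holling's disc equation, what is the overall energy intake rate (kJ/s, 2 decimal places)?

R = Σλ_iE_i / (1 + Σλ_ih_i)
Numerator: 0.063×20 + 0.0377×14 + 0.0827×48 = 5.757
Denominator: 1 + 0.063×25 + 0.0377×14 + 0.0827×20 = 4.757
R = 5.757/4.757 = 1.21 kJ/s

1.21 kJ/s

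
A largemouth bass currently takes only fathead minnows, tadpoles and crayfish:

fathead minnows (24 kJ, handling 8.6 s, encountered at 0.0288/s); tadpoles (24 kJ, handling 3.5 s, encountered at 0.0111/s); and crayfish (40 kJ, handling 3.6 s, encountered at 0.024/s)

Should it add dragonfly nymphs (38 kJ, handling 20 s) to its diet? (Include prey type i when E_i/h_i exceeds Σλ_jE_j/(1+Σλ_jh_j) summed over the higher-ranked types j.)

Yes

Current rate: (0.0288×24 + 0.0111×24 + 0.024×40)/(1 + 0.0288×8.6 + 0.0111×3.5 + 0.024×3.6) = 1.397 kJ/s.
dragonfly nymphs: E/h = 38/20 = 1.9 kJ/s.
Since 1.9 > R, including dragonfly nymphs increases the long-run rate.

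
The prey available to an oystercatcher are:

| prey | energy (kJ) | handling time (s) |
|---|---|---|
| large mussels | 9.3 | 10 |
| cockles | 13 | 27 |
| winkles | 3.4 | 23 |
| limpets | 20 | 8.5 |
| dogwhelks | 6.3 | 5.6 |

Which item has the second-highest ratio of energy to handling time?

In descending order of E/h:
limpets: 20/8.5 = 2.35 kJ/s
dogwhelks: 6.3/5.6 = 1.12 kJ/s
large mussels: 9.3/10 = 0.93 kJ/s
cockles: 13/27 = 0.481 kJ/s
winkles: 3.4/23 = 0.148 kJ/s

dogwhelks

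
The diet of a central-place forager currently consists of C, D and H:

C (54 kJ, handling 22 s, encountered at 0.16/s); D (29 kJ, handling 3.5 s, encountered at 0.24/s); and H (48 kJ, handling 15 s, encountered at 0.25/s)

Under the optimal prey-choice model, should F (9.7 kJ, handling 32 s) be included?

No

On C, D and H alone, R = ΣλE/(1+Σλh) = 27.6/9.11 = 3.03 kJ/s.
Profitability of F: 9.7/32 = 0.3031 kJ/s.
Since 0.3031 < R, time spent handling F is better spent searching.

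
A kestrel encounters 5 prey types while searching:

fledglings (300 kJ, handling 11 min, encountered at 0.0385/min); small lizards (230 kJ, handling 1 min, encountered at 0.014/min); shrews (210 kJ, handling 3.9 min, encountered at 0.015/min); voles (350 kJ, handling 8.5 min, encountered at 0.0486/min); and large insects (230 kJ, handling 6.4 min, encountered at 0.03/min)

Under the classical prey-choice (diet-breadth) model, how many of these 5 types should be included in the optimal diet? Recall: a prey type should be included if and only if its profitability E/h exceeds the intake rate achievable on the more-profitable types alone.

5

Profitabilities (E/h, kJ/min): small lizards 230, shrews 53.8, voles 41.2, large insects 35.9, fledglings 27.3. Add prey in this order while the next type's profitability exceeds the intake rate on those already taken.
Rate on top 1: 3.176. shrews: 53.8 > 3.176 → include.
Rate on top 2: 5.939. voles: 41.2 > 5.939 → include.
Rate on top 3: 15.74. large insects: 35.9 > 15.74 → include.
Rate on top 4: 18.05. fledglings: 27.3 > 18.05 → include.
Optimal diet: small lizards, shrews, voles, large insects, fledglings — 5 of 5 types.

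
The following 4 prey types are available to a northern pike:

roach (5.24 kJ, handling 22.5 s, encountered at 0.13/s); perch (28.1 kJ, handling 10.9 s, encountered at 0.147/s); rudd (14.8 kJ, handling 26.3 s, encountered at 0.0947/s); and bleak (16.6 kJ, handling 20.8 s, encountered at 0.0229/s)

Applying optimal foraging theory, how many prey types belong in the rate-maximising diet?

1

Profitabilities (E/h, kJ/s): perch 2.58, bleak 0.798, rudd 0.563, roach 0.233. Add prey in this order while the next type's profitability exceeds the intake rate on those already taken.
Rate on top 1: 1.587. bleak: 0.798 < 1.587 → exclude; stop.
Optimal diet: perch — 1 of 4 types.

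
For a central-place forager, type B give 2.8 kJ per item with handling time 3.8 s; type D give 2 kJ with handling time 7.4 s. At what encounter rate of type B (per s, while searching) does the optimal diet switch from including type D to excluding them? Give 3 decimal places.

Drop type D once their profitability E₂/h₂ falls below the rate achievable on type B alone: E₂/h₂ = λE₁/(1 + λh₁).
Solve for λ: λE₁h₂ = E₂(1 + λh₁) → λ(E₁h₂ − E₂h₁) = E₂ → λ = E₂/(E₁h₂ − E₂h₁).
λ = 2/(2.8×7.4 − 2×3.8) = 2/13.12 = 0.1524 per s.

0.152 per s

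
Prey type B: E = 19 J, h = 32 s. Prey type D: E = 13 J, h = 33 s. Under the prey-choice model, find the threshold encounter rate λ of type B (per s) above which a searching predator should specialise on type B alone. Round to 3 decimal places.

0.062 per s

The zero-one rule: include type D iff E₂/h₂ > λE₁/(1+λh₁). Equality gives the switch point.
λE₁h₂ = E₂ + λE₂h₁ ⇒ λ = E₂/(E₁h₂ − E₂h₁) = 13/(627 − 416) = 0.06161 per s.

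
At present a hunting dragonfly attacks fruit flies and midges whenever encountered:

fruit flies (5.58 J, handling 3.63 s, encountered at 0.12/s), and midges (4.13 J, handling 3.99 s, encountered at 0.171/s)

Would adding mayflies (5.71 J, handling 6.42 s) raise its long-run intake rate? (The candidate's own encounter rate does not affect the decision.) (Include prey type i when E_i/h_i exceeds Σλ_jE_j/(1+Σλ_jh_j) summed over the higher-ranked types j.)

Yes

Intake rate on the current diet: R = (0.12×5.58 + 0.171×4.13) / (1 + 0.12×3.63 + 0.171×3.99) = 1.376/2.118 = 0.6496 J/s.
Profitability of mayflies: 5.71/6.42 = 0.8894 J/s.
0.8894 > 0.6496, so adding mayflies raises the average — include it.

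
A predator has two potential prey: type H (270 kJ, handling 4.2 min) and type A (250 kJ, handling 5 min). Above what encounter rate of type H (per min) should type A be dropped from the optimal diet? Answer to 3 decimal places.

0.833 per min

At the threshold, the rate on type H alone equals the profitability of type A: λ·270/(1 + λ·4.2) = 250/5 = 50.
Rearranging, λ(270 − 50×4.2) = 50, so λ = 50/60 = 0.8333 per min.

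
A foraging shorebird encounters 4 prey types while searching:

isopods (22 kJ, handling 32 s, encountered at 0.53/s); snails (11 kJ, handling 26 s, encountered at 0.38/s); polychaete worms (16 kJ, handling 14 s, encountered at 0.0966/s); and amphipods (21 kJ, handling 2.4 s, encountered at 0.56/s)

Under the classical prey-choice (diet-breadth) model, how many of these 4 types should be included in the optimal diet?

1

Rank by E/h (kJ/s): amphipods 8.75, polychaete worms 1.14, isopods 0.688, snails 0.423. Include each in turn until the next type's E/h falls below the running intake rate.
Rate on top 1: 5.017. polychaete worms: 1.14 < 5.017 → exclude; stop.
Optimal diet: amphipods — 1 of 4 types.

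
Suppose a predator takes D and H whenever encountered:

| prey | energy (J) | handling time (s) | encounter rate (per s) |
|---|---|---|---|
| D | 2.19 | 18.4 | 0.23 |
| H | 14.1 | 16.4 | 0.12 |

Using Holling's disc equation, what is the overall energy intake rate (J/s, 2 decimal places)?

0.30 J/s

R = Σλ_iE_i / (1 + Σλ_ih_i)
Numerator: 0.23×2.19 + 0.12×14.1 = 2.196
Denominator: 1 + 0.23×18.4 + 0.12×16.4 = 7.2
R = 2.196/7.2 = 0.305 J/s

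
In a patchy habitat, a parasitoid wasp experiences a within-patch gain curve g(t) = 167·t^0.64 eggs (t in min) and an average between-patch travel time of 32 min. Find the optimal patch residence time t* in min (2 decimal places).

Maximise g(t)/(T+t): set derivative to zero → g'(t)(T+t) = g(t).
g'(t) = 0.64·167·t^-0.36. Setting 0.64·167·t^-0.36 = 167·t^0.64/(32+t) gives 0.64(32+t) = t, so 0.36·t = 0.64×32.
t* = 0.64×32/0.36 = 56.89 min.

56.89 min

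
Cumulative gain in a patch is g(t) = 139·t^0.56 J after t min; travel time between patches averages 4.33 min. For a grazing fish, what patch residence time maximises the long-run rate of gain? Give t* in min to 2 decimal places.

Optimal t* satisfies g'(t*) = g(t*)/(T + t*).
g'(t) = 0.56·139·t^-0.44. Setting 0.56·139·t^-0.44 = 139·t^0.56/(4.33+t) gives 0.56(4.33+t) = t, so 0.44·t = 0.56×4.33.
t* = 0.56×4.33/0.44 = 5.511 min.

5.51 min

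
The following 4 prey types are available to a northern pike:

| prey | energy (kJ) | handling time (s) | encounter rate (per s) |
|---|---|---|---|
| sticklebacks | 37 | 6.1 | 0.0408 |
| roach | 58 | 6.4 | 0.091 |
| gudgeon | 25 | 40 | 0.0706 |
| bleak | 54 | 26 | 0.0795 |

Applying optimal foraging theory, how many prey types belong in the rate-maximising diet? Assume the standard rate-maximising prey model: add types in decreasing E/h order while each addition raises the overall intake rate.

Rank by E/h (kJ/s): roach 9.06, sticklebacks 6.07, bleak 2.08, gudgeon 0.625. Include each in turn until the next type's E/h falls below the running intake rate.
Rate on top 1: 3.335. sticklebacks: 6.07 > 3.335 → include.
Rate on top 2: 3.706. bleak: 2.08 < 3.706 → exclude; stop.
Optimal diet: roach, sticklebacks — 2 of 4 types.

2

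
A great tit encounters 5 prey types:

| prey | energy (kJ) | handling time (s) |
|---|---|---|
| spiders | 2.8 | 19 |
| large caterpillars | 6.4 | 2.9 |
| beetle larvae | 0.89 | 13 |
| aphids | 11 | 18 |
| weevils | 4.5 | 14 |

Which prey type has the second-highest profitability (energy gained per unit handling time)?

aphids

In descending order of E/h:
large caterpillars: 6.4/2.9 = 2.21 kJ/s
aphids: 11/18 = 0.611 kJ/s
weevils: 4.5/14 = 0.321 kJ/s
spiders: 2.8/19 = 0.147 kJ/s
beetle larvae: 0.89/13 = 0.0685 kJ/s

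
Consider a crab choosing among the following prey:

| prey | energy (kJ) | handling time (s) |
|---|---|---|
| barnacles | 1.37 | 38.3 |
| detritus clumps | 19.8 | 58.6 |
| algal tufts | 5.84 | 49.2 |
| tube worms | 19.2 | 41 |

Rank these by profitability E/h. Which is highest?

In descending order of E/h:
tube worms: 19.2/41 = 0.468 kJ/s
detritus clumps: 19.8/58.6 = 0.338 kJ/s
algal tufts: 5.84/49.2 = 0.119 kJ/s
barnacles: 1.37/38.3 = 0.0358 kJ/s

tube worms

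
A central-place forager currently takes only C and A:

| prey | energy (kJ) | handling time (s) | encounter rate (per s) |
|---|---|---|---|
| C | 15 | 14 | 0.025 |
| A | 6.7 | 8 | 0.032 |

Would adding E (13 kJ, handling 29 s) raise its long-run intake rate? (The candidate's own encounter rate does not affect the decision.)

Yes

On C and A alone, R = ΣλE/(1+Σλh) = 0.5894/1.606 = 0.367 kJ/s.
E: E/h = 13/29 = 0.4483 kJ/s.
Since 0.4483 > R, including E increases the long-run rate.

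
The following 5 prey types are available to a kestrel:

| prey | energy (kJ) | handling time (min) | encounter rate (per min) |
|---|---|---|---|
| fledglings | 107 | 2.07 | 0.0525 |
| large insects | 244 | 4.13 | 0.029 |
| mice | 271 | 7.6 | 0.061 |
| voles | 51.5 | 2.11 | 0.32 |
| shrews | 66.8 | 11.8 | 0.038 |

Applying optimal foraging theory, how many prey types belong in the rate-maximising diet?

4

Profitabilities (E/h, kJ/min): large insects 59.1, fledglings 51.7, mice 35.7, voles 24.4, shrews 5.66. Add prey in this order while the next type's profitability exceeds the intake rate on those already taken.
Rate on top 1: 6.319. fledglings: 51.7 > 6.319 → include.
Rate on top 2: 10.33. mice: 35.7 > 10.33 → include.
Rate on top 3: 17.27. voles: 24.4 > 17.27 → include.
Rate on top 4: 19.31. shrews: 5.66 < 19.31 → exclude; stop.
Optimal diet: large insects, fledglings, mice, voles — 4 of 5 types.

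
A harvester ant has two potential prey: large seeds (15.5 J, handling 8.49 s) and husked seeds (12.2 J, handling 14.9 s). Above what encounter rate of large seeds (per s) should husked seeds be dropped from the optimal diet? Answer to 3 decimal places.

At the threshold, the rate on large seeds alone equals the profitability of husked seeds: λ·15.5/(1 + λ·8.49) = 12.2/14.9 = 0.8188.
Rearranging, λ(15.5 − 0.8188×8.49) = 0.8188, so λ = 0.8188/8.548 = 0.09578 per s.

0.096 per s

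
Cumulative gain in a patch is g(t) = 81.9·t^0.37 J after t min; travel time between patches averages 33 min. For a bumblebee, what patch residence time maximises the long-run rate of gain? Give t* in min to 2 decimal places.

By the marginal value theorem, leave when the instantaneous gain rate g'(t) equals the habitat-wide average g(t)/(T + t).
g'(t) = 0.37·81.9·t^-0.63. Setting 0.37·81.9·t^-0.63 = 81.9·t^0.37/(33+t) gives 0.37(33+t) = t, so 0.63·t = 0.37×33.
t* = 0.37×33/0.63 = 19.38 min.

19.38 min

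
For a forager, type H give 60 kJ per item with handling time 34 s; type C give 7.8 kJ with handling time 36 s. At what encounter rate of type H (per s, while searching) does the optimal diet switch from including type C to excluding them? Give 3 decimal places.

0.004 per s

At the threshold, the rate on type H alone equals the profitability of type C: λ·60/(1 + λ·34) = 7.8/36 = 0.2167.
Rearranging, λ(60 − 0.2167×34) = 0.2167, so λ = 0.2167/52.63 = 0.004117 per s.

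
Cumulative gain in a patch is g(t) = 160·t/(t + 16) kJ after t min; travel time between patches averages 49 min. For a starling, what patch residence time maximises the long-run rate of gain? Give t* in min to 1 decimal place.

Optimal t* satisfies g'(t*) = g(t*)/(T + t*).
g'(t) = 160·16/(t + 16)². Setting 160·16/(t+16)² = 160t/[(t+16)(49+t)] gives 16(49+t) = t(t+16), so t² = 16×49 = 784.
t* = √784 = 28 min.

28.0 min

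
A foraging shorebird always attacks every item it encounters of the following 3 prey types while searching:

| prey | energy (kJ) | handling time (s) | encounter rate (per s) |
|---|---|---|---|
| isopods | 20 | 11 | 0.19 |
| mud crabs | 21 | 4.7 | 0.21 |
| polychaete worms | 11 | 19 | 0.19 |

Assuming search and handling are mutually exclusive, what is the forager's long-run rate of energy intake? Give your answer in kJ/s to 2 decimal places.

R = (0.19×20 + 0.21×21 + 0.19×11) / (1 + 0.19×11 + 0.21×4.7 + 0.19×19) = 10.3/7.687 = 1.34 kJ/s.

1.34 kJ/s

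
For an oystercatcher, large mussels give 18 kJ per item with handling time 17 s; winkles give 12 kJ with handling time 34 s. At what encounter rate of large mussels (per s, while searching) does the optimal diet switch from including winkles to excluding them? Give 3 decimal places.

0.029 per s

At the threshold, the rate on large mussels alone equals the profitability of winkles: λ·18/(1 + λ·17) = 12/34 = 0.3529.
Rearranging, λ(18 − 0.3529×17) = 0.3529, so λ = 0.3529/12 = 0.02941 per s.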